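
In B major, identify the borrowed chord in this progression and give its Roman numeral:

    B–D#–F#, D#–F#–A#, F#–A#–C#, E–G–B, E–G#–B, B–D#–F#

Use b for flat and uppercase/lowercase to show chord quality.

B major has the diatonic set B, C#m, D#m, E, F#, G#m, A#dim. B–D#–F# = B, D#–F#–A# = D#m, F#–A#–C# = F# and E–G#–B = E all belong to that set. E–G–B doesn't fit — on degree 4 B major would have E (IV). Em is the degree-4 chord of B minor, so it is the borrowed iv.

iv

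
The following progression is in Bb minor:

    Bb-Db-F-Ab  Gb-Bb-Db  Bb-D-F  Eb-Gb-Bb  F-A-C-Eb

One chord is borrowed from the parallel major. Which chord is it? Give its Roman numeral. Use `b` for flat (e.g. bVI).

I

Bb minor has the diatonic set Bbm, Cdim, Db, Ebm, F, Gb, Ab (with V from harmonic minor). Bb–Db–F–Ab = Bbm7, Gb–Bb–Db = Gb, Eb–Gb–Bb = Ebm and F–A–C–Eb = F7 are all diatonic. Bb–D–F doesn't fit — on degree 1 Bb minor would have Bbm (i). Bb is the degree-1 chord of Bb major, so it is the borrowed I.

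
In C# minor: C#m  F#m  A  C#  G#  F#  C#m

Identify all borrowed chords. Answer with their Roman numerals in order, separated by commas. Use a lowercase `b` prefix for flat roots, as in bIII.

I, IV

C# minor has the diatonic set C#m, D#dim, E, F#m, G#, A, B (with V from harmonic minor). Of the given chords, C#m, F#m, A and G# are diatonic. C# (C#–E#–G#) is not: scale degree 1 in C# minor carries C#m (i). In C# major the chord on that degree is C#, so here it functions as I, borrowed from the parallel major. F# (F#–A#–C#) doesn't fit — on degree 4 C# minor would have F#m (iv). F# is the degree-4 chord of C# major, so it is the borrowed IV.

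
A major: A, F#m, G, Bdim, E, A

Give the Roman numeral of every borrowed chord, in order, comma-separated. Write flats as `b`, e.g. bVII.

In A major the diatonic chords are A, Bm, C#m, D, E, F#m, G#dim. Of the given chords, A, F#m and E are diatonic. But G (G–B–D) is foreign: the diatonic vii° on degree 7 is G#dim, whereas G comes from A minor. It is labeled bVII. Bdim (B–D–F) doesn't fit — on degree 2 A major would have Bm (ii). Bdim is the degree-2 chord of A minor, so it is the borrowed ii°.

bVII, ii°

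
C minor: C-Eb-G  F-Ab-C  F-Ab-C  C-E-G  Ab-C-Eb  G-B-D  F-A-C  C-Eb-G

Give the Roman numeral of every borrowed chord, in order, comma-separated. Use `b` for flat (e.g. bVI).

In C minor (with V from harmonic minor) the diatonic chords are Cm, Ddim, Eb, Fm, G, Ab, Bb. Of the given chords, C–Eb–G = Cm, F–Ab–C = Fm, Ab–C–Eb = Ab and G–B–D = G are diatonic. But C–E–G is foreign: the diatonic i on degree 1 is Cm, whereas C comes from C major. It is labeled I. But F–A–C is foreign: the diatonic iv on degree 4 is Fm, whereas F comes from C major. It is labeled IV.

I, IV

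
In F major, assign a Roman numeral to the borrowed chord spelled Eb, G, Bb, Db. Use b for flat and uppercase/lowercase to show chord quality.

bVII7

Eb is the lowered form of scale degree 7 in F major (the diatonic degree 7 is E). Diatonically F major has Edim (vii°) on that degree; Eb–G–Bb–Db is instead the dominant-seventh chord native to F minor, so it takes the label bVII7.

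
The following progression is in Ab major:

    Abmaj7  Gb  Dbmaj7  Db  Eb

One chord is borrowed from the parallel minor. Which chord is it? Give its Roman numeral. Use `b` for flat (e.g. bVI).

The diatonic triads in Ab major are Ab, Bbm, Cm, Db, Eb, Fm, Gdim. Abmaj7, Dbmaj7, Db and Eb are all diatonic. But Gb (Gb–Bb–Db) is foreign: the diatonic vii° on degree 7 is Gdim, whereas Gb comes from Ab minor. It is labeled bVII.

bVII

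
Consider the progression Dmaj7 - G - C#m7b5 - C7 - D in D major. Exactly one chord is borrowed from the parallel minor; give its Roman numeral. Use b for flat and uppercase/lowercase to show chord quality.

bVII7

In D major the diatonic chords are D, Em, F#m, G, A, Bm, C#dim. Of the given chords, Dmaj7, G, C#m7b5 and D are diatonic. C7 (C–E–G–Bb) is not: scale degree 7 in D major carries C#dim (vii°). In D minor the chord on that degree is C7, so here it functions as bVII7, borrowed from the parallel minor.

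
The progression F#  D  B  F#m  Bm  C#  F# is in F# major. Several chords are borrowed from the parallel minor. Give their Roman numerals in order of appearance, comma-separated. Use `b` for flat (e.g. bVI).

bVI, i, iv

In F# major the diatonic chords are F#, G#m, A#m, B, C#, D#m, E#dim. Of the given chords, F#, B and C# are diatonic. D (D–F#–A) is not: scale degree 6 in F# major carries D#m (vi). In F# minor the chord on that degree is D, so here it functions as bVI, borrowed from the parallel minor. F#m (F#–A–C#) is not: scale degree 1 in F# major carries F# (I). In F# minor the chord on that degree is F#m, so here it functions as i, borrowed from the parallel minor. But Bm (B–D–F#) is foreign: the diatonic IV on degree 4 is B, whereas Bm comes from F# minor. It is labeled iv.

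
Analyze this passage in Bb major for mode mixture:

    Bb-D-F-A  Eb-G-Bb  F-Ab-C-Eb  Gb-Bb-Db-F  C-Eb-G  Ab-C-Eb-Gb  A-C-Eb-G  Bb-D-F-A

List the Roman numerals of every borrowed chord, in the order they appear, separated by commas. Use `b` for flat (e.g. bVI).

v7, bVImaj7, bVII7

The diatonic triads in Bb major are Bb, Cm, Dm, Eb, F, Gm, Adim. Bb–D–F–A = Bbmaj7, Eb–G–Bb = Eb, C–Eb–G = Cm and A–C–Eb–G = Am7b5 are all diatonic. But F–Ab–C–Eb is foreign: the diatonic V on degree 5 is F, whereas Fm7 comes from Bb minor. It is labeled v7. Gb–Bb–Db–F doesn't fit — on degree 6 Bb major would have Gm (vi). Gbmaj7 is the degree-6 chord of Bb minor, so it is the borrowed bVImaj7. But Ab–C–Eb–Gb is foreign: the diatonic vii° on degree 7 is Adim, whereas Ab7 comes from Bb minor. It is labeled bVII7.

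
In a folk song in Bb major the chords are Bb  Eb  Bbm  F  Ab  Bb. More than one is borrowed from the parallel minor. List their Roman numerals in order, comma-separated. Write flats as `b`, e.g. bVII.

In Bb major the diatonic chords are Bb, Cm, Dm, Eb, F, Gm, Adim. Bb, Eb and F all belong to that set. But Bbm (Bb–Db–F) is foreign: the diatonic I on degree 1 is Bb, whereas Bbm comes from Bb minor. It is labeled i. Ab (Ab–C–Eb) is not: scale degree 7 in Bb major carries Adim (vii°). In Bb minor the chord on that degree is Ab, so here it functions as bVII, borrowed from the parallel minor.

i, bVII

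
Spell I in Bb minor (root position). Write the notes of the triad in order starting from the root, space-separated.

The root, Bb, is scale degree 1 — the same note in Bb minor and Bb major; only the chord quality changes. Stacking thirds in Bb major on Bb gives Bb–D–F.

Bb D F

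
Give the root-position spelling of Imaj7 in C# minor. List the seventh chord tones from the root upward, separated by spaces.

C# E# G# B#

Imaj7 is built on scale degree 1, which is C# in both C# minor and its parallel. Stacking thirds in C# major on C# gives C#–E#–G#–B#.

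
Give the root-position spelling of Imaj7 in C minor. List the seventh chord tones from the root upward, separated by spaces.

The root, C, is scale degree 1 — the same note in C minor and C major; only the chord quality changes. In C major the chord on C is C–E–G–B.

C E G B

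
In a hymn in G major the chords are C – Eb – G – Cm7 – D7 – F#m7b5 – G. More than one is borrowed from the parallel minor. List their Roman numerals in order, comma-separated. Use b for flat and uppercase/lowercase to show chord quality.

bVI, iv7

The diatonic triads in G major are G, Am, Bm, C, D, Em, F#dim. Of the given chords, C, G, D7 and F#m7b5 are diatonic. Eb (Eb–G–Bb) doesn't fit — on degree 6 G major would have Em (vi). Eb is the degree-6 chord of G minor, so it is the borrowed bVI. Cm7 (C–Eb–G–Bb) is not: scale degree 4 in G major carries C (IV). In G minor the chord on that degree is Cm7, so here it functions as iv7, borrowed from the parallel minor.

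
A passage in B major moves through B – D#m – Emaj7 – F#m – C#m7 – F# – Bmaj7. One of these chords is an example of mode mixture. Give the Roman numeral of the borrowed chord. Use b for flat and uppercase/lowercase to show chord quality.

v

In B major the diatonic chords are B, C#m, D#m, E, F#, G#m, A#dim. Of the given chords, B, D#m, Emaj7, C#m7, F# and Bmaj7 are diatonic. But F#m (F#–A–C#) is foreign: the diatonic V on degree 5 is F#, whereas F#m comes from B minor. It is labeled v.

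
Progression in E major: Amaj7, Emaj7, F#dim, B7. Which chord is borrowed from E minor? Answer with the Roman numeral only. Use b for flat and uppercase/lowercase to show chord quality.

ii°

In E major the diatonic chords are E, F#m, G#m, A, B, C#m, D#dim. Of the given chords, Amaj7, Emaj7 and B7 are diatonic. F#dim (F#–A–C) doesn't fit — on degree 2 E major would have F#m (ii). F#dim is the degree-2 chord of E minor, so it is the borrowed ii°.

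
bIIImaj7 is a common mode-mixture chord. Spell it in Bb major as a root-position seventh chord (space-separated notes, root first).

The root of bIIImaj7 is the lowered 3rd degree: D becomes Db. Building the major-seventh chord from the parallel minor on Db: Db–F–Ab–C.

Db F Ab C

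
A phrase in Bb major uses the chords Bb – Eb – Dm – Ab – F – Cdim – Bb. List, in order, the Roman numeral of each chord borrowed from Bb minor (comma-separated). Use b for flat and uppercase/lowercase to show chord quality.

Bb major has the diatonic set Bb, Cm, Dm, Eb, F, Gm, Adim. Bb, Eb, Dm and F are all diatonic. But Ab (Ab–C–Eb) is foreign: the diatonic vii° on degree 7 is Adim, whereas Ab comes from Bb minor. It is labeled bVII. Cdim (C–Eb–Gb) doesn't fit — on degree 2 Bb major would have Cm (ii). Cdim is the degree-2 chord of Bb minor, so it is the borrowed ii°.

bVII, ii°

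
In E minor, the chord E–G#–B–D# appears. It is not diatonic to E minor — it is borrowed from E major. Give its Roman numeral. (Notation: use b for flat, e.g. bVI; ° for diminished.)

Imaj7

E is scale degree 1 in E minor. Diatonically E minor has Em (i) on that degree; E–G#–B–D# is instead the major-seventh chord native to E major, so it takes the label Imaj7.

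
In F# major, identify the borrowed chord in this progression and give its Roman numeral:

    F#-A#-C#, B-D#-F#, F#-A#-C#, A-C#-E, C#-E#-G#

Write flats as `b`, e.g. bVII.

In F# major the diatonic chords are F#, G#m, A#m, B, C#, D#m, E#dim. Of the given chords, F#–A#–C# = F#, B–D#–F# = B and C#–E#–G# = C# are diatonic. A–C#–E is not: scale degree 3 in F# major carries A#m (iii). In F# minor the chord on that degree is A, so here it functions as bIII, borrowed from the parallel minor.

bIII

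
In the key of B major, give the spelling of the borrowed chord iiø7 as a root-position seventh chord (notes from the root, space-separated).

iiø7 is built on scale degree 2, which is C# in both B major and its parallel. In B minor the chord on C# is C#–E–G–B.

C# E G B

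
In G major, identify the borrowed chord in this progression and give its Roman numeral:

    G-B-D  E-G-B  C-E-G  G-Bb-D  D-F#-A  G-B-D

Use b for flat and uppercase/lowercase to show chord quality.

i

G major has the diatonic set G, Am, Bm, C, D, Em, F#dim. G–B–D = G, E–G–B = Em, C–E–G = C and D–F#–A = D all belong to that set. G–Bb–D is not: scale degree 1 in G major carries G (I). In G minor the chord on that degree is Gm, so here it functions as i, borrowed from the parallel minor.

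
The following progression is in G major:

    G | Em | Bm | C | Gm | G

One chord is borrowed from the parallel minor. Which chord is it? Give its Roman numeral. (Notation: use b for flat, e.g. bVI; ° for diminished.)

The diatonic triads in G major are G, Am, Bm, C, D, Em, F#dim. G, Em, Bm and C are all diatonic. Gm (G–Bb–D) doesn't fit — on degree 1 G major would have G (I). Gm is the degree-1 chord of G minor, so it is the borrowed i.

i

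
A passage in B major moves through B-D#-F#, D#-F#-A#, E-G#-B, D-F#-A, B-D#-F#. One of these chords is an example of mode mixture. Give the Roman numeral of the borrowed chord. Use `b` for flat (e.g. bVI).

In B major the diatonic chords are B, C#m, D#m, E, F#, G#m, A#dim. Of the given chords, B–D#–F# = B, D#–F#–A# = D#m and E–G#–B = E are diatonic. But D–F#–A is foreign: the diatonic iii on degree 3 is D#m, whereas D comes from B minor. It is labeled bIII.

bIII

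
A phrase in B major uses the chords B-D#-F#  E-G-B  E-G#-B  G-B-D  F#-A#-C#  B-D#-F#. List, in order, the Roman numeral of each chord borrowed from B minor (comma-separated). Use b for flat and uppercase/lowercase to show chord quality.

iv, bVI

The diatonic triads in B major are B, C#m, D#m, E, F#, G#m, A#dim. Of the given chords, B–D#–F# = B, E–G#–B = E and F#–A#–C# = F# are diatonic. But E–G–B is foreign: the diatonic IV on degree 4 is E, whereas Em comes from B minor. It is labeled iv. But G–B–D is foreign: the diatonic vi on degree 6 is G#m, whereas G comes from B minor. It is labeled bVI.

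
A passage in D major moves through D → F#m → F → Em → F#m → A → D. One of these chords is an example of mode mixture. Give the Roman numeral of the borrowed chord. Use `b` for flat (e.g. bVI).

bIII

The diatonic triads in D major are D, Em, F#m, G, A, Bm, C#dim. D, F#m, Em and A are all diatonic. F (F–A–C) is not: scale degree 3 in D major carries F#m (iii). In D minor the chord on that degree is F, so here it functions as bIII, borrowed from the parallel minor.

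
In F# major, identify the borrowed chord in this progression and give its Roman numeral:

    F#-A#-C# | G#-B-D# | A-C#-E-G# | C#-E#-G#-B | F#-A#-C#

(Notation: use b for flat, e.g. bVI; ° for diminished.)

bIIImaj7

The diatonic triads in F# major are F#, G#m, A#m, B, C#, D#m, E#dim. Of the given chords, F#–A#–C# = F#, G#–B–D# = G#m and C#–E#–G#–B = C#7 are diatonic. But A–C#–E–G# is foreign: the diatonic iii on degree 3 is A#m, whereas Amaj7 comes from F# minor. It is labeled bIIImaj7.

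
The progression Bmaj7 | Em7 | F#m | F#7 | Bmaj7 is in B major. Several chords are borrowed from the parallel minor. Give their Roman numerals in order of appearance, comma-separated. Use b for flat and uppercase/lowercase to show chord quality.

iv7, v

B major has the diatonic set B, C#m, D#m, E, F#, G#m, A#dim. Bmaj7 and F#7 are both diatonic. But Em7 (E–G–B–D) is foreign: the diatonic IV on degree 4 is E, whereas Em7 comes from B minor. It is labeled iv7. But F#m (F#–A–C#) is foreign: the diatonic V on degree 5 is F#, whereas F#m comes from B minor. It is labeled v.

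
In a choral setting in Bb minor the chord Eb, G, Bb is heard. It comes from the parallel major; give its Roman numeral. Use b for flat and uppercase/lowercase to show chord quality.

IV

Eb is scale degree 4 in Bb minor. The diatonic chord on degree 4 would be Ebm (iv), but Eb–G–Bb is the major chord from Bb major. As a borrowed chord it is labeled IV.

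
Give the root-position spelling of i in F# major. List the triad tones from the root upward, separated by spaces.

The root, F#, is scale degree 1 — the same note in F# major and F# minor; only the chord quality changes. In F# minor the chord on F# is F#–A–C#.

F# A C#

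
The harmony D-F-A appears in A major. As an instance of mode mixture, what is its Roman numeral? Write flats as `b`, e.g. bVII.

iv

The root D is the diatonic 4th degree of A major; the borrowing shows in the chord quality. Diatonically A major has D (IV) on that degree; D–F–A is instead the minor chord native to A minor, so it takes the label iv.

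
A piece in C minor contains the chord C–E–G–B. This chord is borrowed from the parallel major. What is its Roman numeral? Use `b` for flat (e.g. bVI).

Imaj7

The root C is the diatonic 1st degree of C minor; the borrowing shows in the chord quality. Diatonically C minor has Cm (i) on that degree; C–E–G–B is instead the major-seventh chord native to C major, so it takes the label Imaj7.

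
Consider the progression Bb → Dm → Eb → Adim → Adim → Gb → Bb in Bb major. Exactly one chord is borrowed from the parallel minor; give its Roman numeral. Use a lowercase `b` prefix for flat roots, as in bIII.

The diatonic triads in Bb major are Bb, Cm, Dm, Eb, F, Gm, Adim. Bb, Dm, Eb and Adim are all diatonic. Gb (Gb–Bb–Db) is not: scale degree 6 in Bb major carries Gm (vi). In Bb minor the chord on that degree is Gb, so here it functions as bVI, borrowed from the parallel minor.

bVI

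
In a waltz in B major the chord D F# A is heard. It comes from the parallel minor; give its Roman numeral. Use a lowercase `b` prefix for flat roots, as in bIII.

D is the lowered form of scale degree 3 in B major (the diatonic degree 3 is D#). The diatonic chord on degree 3 would be D#m (iii), but D–F#–A is the major chord from B minor. As a borrowed chord it is labeled bIII.

bIII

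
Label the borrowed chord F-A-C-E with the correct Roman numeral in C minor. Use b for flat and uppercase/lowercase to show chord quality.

IVmaj7

The root F is the diatonic 4th degree of C minor; the borrowing shows in the chord quality. The diatonic chord on degree 4 would be Fm (iv), but F–A–C–E is the major-seventh chord from C major. As a borrowed chord it is labeled IVmaj7.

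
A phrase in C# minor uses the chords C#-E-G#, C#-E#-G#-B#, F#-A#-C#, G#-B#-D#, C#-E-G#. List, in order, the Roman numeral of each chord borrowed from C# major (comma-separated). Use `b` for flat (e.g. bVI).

Imaj7, IV

In C# minor (with V from harmonic minor) the diatonic chords are C#m, D#dim, E, F#m, G#, A, B. C#–E–G# = C#m and G#–B#–D# = G# both belong to that set. C#–E#–G#–B# is not: scale degree 1 in C# minor carries C#m (i). In C# major the chord on that degree is C#maj7, so here it functions as Imaj7, borrowed from the parallel major. F#–A#–C# doesn't fit — on degree 4 C# minor would have F#m (iv). F# is the degree-4 chord of C# major, so it is the borrowed IV.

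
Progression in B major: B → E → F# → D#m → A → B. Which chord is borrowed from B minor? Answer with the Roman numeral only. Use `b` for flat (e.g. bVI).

B major has the diatonic set B, C#m, D#m, E, F#, G#m, A#dim. B, E, F# and D#m all belong to that set. But A (A–C#–E) is foreign: the diatonic vii° on degree 7 is A#dim, whereas A comes from B minor. It is labeled bVII.

bVII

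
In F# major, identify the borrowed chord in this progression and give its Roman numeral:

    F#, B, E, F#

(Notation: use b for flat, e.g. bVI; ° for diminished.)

The diatonic triads in F# major are F#, G#m, A#m, B, C#, D#m, E#dim. F# and B both belong to that set. E (E–G#–B) doesn't fit — on degree 7 F# major would have E#dim (vii°). E is the degree-7 chord of F# minor, so it is the borrowed bVII.

bVII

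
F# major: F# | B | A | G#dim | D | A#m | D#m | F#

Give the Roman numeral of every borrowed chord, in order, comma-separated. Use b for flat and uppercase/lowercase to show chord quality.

F# major has the diatonic set F#, G#m, A#m, B, C#, D#m, E#dim. Of the given chords, F#, B, A#m and D#m are diatonic. A (A–C#–E) is not: scale degree 3 in F# major carries A#m (iii). In F# minor the chord on that degree is A, so here it functions as bIII, borrowed from the parallel minor. G#dim (G#–B–D) doesn't fit — on degree 2 F# major would have G#m (ii). G#dim is the degree-2 chord of F# minor, so it is the borrowed ii°. D (D–F#–A) is not: scale degree 6 in F# major carries D#m (vi). In F# minor the chord on that degree is D, so here it functions as bVI, borrowed from the parallel minor.

bIII, ii°, bVI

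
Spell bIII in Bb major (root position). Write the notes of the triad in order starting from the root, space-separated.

The root of bIII is the lowered 3rd degree: D becomes Db. Stacking thirds in Bb minor on Db gives Db–F–Ab.

Db F Ab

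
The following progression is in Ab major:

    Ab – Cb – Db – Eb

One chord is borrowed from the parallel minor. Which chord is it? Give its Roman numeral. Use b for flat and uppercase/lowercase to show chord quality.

bIII

Ab major has the diatonic set Ab, Bbm, Cm, Db, Eb, Fm, Gdim. Ab, Db and Eb are all diatonic. Cb (Cb–Eb–Gb) is not: scale degree 3 in Ab major carries Cm (iii). In Ab minor the chord on that degree is Cb, so here it functions as bIII, borrowed from the parallel minor.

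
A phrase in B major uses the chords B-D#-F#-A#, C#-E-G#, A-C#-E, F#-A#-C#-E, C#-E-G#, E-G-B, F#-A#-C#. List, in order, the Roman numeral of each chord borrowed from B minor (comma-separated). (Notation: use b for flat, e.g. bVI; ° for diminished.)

bVII, iv

The diatonic triads in B major are B, C#m, D#m, E, F#, G#m, A#dim. Of the given chords, B–D#–F#–A# = Bmaj7, C#–E–G# = C#m, F#–A#–C#–E = F#7 and F#–A#–C# = F# are diatonic. But A–C#–E is foreign: the diatonic vii° on degree 7 is A#dim, whereas A comes from B minor. It is labeled bVII. E–G–B is not: scale degree 4 in B major carries E (IV). In B minor the chord on that degree is Em, so here it functions as iv, borrowed from the parallel minor.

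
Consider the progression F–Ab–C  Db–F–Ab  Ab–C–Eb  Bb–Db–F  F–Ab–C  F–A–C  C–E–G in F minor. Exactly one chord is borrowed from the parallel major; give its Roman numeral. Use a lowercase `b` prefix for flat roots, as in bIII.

The diatonic triads in F minor (with V from harmonic minor) are Fm, Gdim, Ab, Bbm, C, Db, Eb. F–Ab–C = Fm, Db–F–Ab = Db, Ab–C–Eb = Ab, Bb–Db–F = Bbm and C–E–G = C all belong to that set. But F–A–C is foreign: the diatonic i on degree 1 is Fm, whereas F comes from F major. It is labeled I.

I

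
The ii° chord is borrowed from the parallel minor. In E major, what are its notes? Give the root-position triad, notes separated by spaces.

ii° is built on scale degree 2, which is F# in both E major and its parallel. Stacking thirds in E minor on F# gives F#–A–C.

F# A C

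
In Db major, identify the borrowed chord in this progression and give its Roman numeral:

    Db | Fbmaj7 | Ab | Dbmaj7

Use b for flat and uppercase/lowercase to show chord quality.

bIIImaj7

In Db major the diatonic chords are Db, Ebm, Fm, Gb, Ab, Bbm, Cdim. Db, Ab and Dbmaj7 all belong to that set. Fbmaj7 (Fb–Ab–Cb–Eb) doesn't fit — on degree 3 Db major would have Fm (iii). Fbmaj7 is the degree-3 chord of Db minor, so it is the borrowed bIIImaj7.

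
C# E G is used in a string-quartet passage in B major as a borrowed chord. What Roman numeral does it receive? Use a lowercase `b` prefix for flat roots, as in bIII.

C# is scale degree 2 in B major. Diatonically B major has C#m (ii) on that degree; C#–E–G is instead the diminished chord native to B minor, so it takes the label ii°.

ii°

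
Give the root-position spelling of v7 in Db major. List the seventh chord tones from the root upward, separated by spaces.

Ab Cb Eb Gb

v7 is built on scale degree 5, which is Ab in both Db major and its parallel. Building the minor-seventh chord from the parallel minor on Ab: Ab–Cb–Eb–Gb.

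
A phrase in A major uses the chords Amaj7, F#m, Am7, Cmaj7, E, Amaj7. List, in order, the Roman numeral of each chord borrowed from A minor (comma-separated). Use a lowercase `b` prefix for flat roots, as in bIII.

i7, bIIImaj7

The diatonic triads in A major are A, Bm, C#m, D, E, F#m, G#dim. Amaj7, F#m and E all belong to that set. Am7 (A–C–E–G) doesn't fit — on degree 1 A major would have A (I). Am7 is the degree-1 chord of A minor, so it is the borrowed i7. Cmaj7 (C–E–G–B) doesn't fit — on degree 3 A major would have C#m (iii). Cmaj7 is the degree-3 chord of A minor, so it is the borrowed bIIImaj7.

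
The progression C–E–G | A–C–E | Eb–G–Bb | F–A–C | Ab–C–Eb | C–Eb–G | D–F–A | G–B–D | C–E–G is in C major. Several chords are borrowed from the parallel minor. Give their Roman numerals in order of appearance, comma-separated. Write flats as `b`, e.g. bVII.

bIII, bVI, i

C major has the diatonic set C, Dm, Em, F, G, Am, Bdim. C–E–G = C, A–C–E = Am, F–A–C = F, D–F–A = Dm and G–B–D = G all belong to that set. Eb–G–Bb is not: scale degree 3 in C major carries Em (iii). In C minor the chord on that degree is Eb, so here it functions as bIII, borrowed from the parallel minor. Ab–C–Eb doesn't fit — on degree 6 C major would have Am (vi). Ab is the degree-6 chord of C minor, so it is the borrowed bVI. But C–Eb–G is foreign: the diatonic I on degree 1 is C, whereas Cm comes from C minor. It is labeled i.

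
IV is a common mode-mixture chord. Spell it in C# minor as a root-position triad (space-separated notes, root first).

F# A# C#

IV is built on scale degree 4, which is F# in both C# minor and its parallel. Stacking thirds in C# major on F# gives F#–A#–C#.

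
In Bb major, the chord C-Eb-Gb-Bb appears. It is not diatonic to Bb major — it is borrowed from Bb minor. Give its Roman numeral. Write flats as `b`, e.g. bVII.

iiø7

The root C is the diatonic 2nd degree of Bb major; the borrowing shows in the chord quality. C–Eb–Gb–Bb is a half-diminished-seventh chord — the form found in Bb minor, not the diatonic ii (Cm). Borrowed into Bb major it is written iiø7.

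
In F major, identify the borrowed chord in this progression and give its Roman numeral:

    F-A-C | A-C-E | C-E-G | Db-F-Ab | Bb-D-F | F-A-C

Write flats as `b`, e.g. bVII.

bVI

In F major the diatonic chords are F, Gm, Am, Bb, C, Dm, Edim. F–A–C = F, A–C–E = Am, C–E–G = C and Bb–D–F = Bb are all diatonic. Db–F–Ab doesn't fit — on degree 6 F major would have Dm (vi). Db is the degree-6 chord of F minor, so it is the borrowed bVI.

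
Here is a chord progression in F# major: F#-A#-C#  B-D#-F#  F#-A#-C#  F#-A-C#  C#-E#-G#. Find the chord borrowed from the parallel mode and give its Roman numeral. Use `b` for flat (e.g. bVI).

The diatonic triads in F# major are F#, G#m, A#m, B, C#, D#m, E#dim. Of the given chords, F#–A#–C# = F#, B–D#–F# = B and C#–E#–G# = C# are diatonic. F#–A–C# is not: scale degree 1 in F# major carries F# (I). In F# minor the chord on that degree is F#m, so here it functions as i, borrowed from the parallel minor.

i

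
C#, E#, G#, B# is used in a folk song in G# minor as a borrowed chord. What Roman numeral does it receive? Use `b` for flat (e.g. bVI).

The root C# is the diatonic 4th degree of G# minor; the borrowing shows in the chord quality. Diatonically G# minor has C#m (iv) on that degree; C#–E#–G#–B# is instead the major-seventh chord native to G# major, so it takes the label IVmaj7.

IVmaj7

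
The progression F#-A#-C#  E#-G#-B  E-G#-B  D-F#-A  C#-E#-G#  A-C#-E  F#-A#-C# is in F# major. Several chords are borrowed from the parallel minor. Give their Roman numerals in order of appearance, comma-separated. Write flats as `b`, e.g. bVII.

The diatonic triads in F# major are F#, G#m, A#m, B, C#, D#m, E#dim. F#–A#–C# = F#, E#–G#–B = E#dim and C#–E#–G# = C# are all diatonic. E–G#–B doesn't fit — on degree 7 F# major would have E#dim (vii°). E is the degree-7 chord of F# minor, so it is the borrowed bVII. D–F#–A is not: scale degree 6 in F# major carries D#m (vi). In F# minor the chord on that degree is D, so here it functions as bVI, borrowed from the parallel minor. But A–C#–E is foreign: the diatonic iii on degree 3 is A#m, whereas A comes from F# minor. It is labeled bIII.

bVII, bVI, bIII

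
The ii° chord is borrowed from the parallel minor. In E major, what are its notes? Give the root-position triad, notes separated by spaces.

The root, F#, is scale degree 2 — the same note in E major and E minor; only the chord quality changes. Stacking thirds in E minor on F# gives F#–A–C.

F# A C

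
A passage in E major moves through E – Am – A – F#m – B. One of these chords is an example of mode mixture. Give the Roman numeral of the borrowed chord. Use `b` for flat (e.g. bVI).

E major has the diatonic set E, F#m, G#m, A, B, C#m, D#dim. E, A, F#m and B are all diatonic. But Am (A–C–E) is foreign: the diatonic IV on degree 4 is A, whereas Am comes from E minor. It is labeled iv.

iv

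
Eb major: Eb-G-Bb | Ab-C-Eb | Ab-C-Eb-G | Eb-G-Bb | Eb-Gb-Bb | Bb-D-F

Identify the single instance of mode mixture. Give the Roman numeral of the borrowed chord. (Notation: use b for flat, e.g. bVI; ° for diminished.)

i

The diatonic triads in Eb major are Eb, Fm, Gm, Ab, Bb, Cm, Ddim. Of the given chords, Eb–G–Bb = Eb, Ab–C–Eb = Ab, Ab–C–Eb–G = Abmaj7 and Bb–D–F = Bb are diatonic. Eb–Gb–Bb doesn't fit — on degree 1 Eb major would have Eb (I). Ebm is the degree-1 chord of Eb minor, so it is the borrowed i.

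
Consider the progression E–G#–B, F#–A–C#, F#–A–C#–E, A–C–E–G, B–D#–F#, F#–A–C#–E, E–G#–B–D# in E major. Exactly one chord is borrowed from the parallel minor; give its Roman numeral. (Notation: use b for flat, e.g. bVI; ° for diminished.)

iv7

In E major the diatonic chords are E, F#m, G#m, A, B, C#m, D#dim. E–G#–B = E, F#–A–C# = F#m, F#–A–C#–E = F#m7, B–D#–F# = B and E–G#–B–D# = Emaj7 are all diatonic. But A–C–E–G is foreign: the diatonic IV on degree 4 is A, whereas Am7 comes from E minor. It is labeled iv7.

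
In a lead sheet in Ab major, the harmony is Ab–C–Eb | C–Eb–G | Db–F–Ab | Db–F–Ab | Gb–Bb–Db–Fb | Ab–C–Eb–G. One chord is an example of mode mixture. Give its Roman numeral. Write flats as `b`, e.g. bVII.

In Ab major the diatonic chords are Ab, Bbm, Cm, Db, Eb, Fm, Gdim. Of the given chords, Ab–C–Eb = Ab, C–Eb–G = Cm, Db–F–Ab = Db and Ab–C–Eb–G = Abmaj7 are diatonic. Gb–Bb–Db–Fb doesn't fit — on degree 7 Ab major would have Gdim (vii°). Gb7 is the degree-7 chord of Ab minor, so it is the borrowed bVII7.

bVII7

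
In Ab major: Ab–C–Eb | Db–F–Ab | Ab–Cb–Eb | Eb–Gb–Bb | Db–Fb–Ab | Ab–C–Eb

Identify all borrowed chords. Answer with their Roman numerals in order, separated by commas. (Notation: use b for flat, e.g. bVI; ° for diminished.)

i, v, iv

Ab major has the diatonic set Ab, Bbm, Cm, Db, Eb, Fm, Gdim. Ab–C–Eb = Ab and Db–F–Ab = Db both belong to that set. Ab–Cb–Eb doesn't fit — on degree 1 Ab major would have Ab (I). Abm is the degree-1 chord of Ab minor, so it is the borrowed i. But Eb–Gb–Bb is foreign: the diatonic V on degree 5 is Eb, whereas Ebm comes from Ab minor. It is labeled v. But Db–Fb–Ab is foreign: the diatonic IV on degree 4 is Db, whereas Dbm comes from Ab minor. It is labeled iv.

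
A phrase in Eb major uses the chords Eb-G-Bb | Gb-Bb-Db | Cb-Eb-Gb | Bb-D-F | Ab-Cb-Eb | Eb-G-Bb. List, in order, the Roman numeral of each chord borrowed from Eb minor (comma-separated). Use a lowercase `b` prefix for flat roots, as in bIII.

In Eb major the diatonic chords are Eb, Fm, Gm, Ab, Bb, Cm, Ddim. Eb–G–Bb = Eb and Bb–D–F = Bb both belong to that set. Gb–Bb–Db doesn't fit — on degree 3 Eb major would have Gm (iii). Gb is the degree-3 chord of Eb minor, so it is the borrowed bIII. Cb–Eb–Gb doesn't fit — on degree 6 Eb major would have Cm (vi). Cb is the degree-6 chord of Eb minor, so it is the borrowed bVI. Ab–Cb–Eb doesn't fit — on degree 4 Eb major would have Ab (IV). Abm is the degree-4 chord of Eb minor, so it is the borrowed iv.

bIII, bVI, iv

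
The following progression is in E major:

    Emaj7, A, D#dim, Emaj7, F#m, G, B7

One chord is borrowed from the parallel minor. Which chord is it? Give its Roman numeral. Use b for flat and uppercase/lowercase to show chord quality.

E major has the diatonic set E, F#m, G#m, A, B, C#m, D#dim. Emaj7, A, D#dim, F#m and B7 all belong to that set. G (G–B–D) is not: scale degree 3 in E major carries G#m (iii). In E minor the chord on that degree is G, so here it functions as bIII, borrowed from the parallel minor.

bIII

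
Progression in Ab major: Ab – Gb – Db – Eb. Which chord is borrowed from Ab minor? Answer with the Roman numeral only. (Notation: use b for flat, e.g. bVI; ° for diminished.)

In Ab major the diatonic chords are Ab, Bbm, Cm, Db, Eb, Fm, Gdim. Ab, Db and Eb all belong to that set. Gb (Gb–Bb–Db) is not: scale degree 7 in Ab major carries Gdim (vii°). In Ab minor the chord on that degree is Gb, so here it functions as bVII, borrowed from the parallel minor.

bVII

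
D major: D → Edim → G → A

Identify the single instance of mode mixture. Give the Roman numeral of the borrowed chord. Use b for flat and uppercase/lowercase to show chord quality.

ii°

The diatonic triads in D major are D, Em, F#m, G, A, Bm, C#dim. Of the given chords, D, G and A are diatonic. Edim (E–G–Bb) is not: scale degree 2 in D major carries Em (ii). In D minor the chord on that degree is Edim, so here it functions as ii°, borrowed from the parallel minor.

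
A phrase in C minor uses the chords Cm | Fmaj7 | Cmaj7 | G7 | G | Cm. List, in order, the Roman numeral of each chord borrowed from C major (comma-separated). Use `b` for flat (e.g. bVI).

IVmaj7, Imaj7

In C minor (with V from harmonic minor) the diatonic chords are Cm, Ddim, Eb, Fm, G, Ab, Bb. Cm, G7 and G all belong to that set. But Fmaj7 (F–A–C–E) is foreign: the diatonic iv on degree 4 is Fm, whereas Fmaj7 comes from C major. It is labeled IVmaj7. Cmaj7 (C–E–G–B) doesn't fit — on degree 1 C minor would have Cm (i). Cmaj7 is the degree-1 chord of C major, so it is the borrowed Imaj7.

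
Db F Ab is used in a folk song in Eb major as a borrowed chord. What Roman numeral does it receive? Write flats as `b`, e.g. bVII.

Db is the lowered form of scale degree 7 in Eb major (the diatonic degree 7 is D). The diatonic chord on degree 7 would be Ddim (vii°), but Db–F–Ab is the major chord from Eb minor. As a borrowed chord it is labeled bVII.

bVII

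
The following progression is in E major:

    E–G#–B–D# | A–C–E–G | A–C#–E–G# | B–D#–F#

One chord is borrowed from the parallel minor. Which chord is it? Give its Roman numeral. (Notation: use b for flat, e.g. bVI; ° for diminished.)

iv7

In E major the diatonic chords are E, F#m, G#m, A, B, C#m, D#dim. E–G#–B–D# = Emaj7, A–C#–E–G# = Amaj7 and B–D#–F# = B are all diatonic. A–C–E–G is not: scale degree 4 in E major carries A (IV). In E minor the chord on that degree is Am7, so here it functions as iv7, borrowed from the parallel minor.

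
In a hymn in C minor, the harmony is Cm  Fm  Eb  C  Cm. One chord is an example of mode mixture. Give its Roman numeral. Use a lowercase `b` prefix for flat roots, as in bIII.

C minor has the diatonic set Cm, Ddim, Eb, Fm, G, Ab, Bb (with V from harmonic minor). Cm, Fm and Eb are all diatonic. C (C–E–G) is not: scale degree 1 in C minor carries Cm (i). In C major the chord on that degree is C, so here it functions as I, borrowed from the parallel major.

I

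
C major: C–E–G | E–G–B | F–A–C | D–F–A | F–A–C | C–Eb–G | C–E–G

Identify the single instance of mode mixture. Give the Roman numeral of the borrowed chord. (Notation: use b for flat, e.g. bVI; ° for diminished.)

C major has the diatonic set C, Dm, Em, F, G, Am, Bdim. C–E–G = C, E–G–B = Em, F–A–C = F and D–F–A = Dm are all diatonic. C–Eb–G is not: scale degree 1 in C major carries C (I). In C minor the chord on that degree is Cm, so here it functions as i, borrowed from the parallel minor.

i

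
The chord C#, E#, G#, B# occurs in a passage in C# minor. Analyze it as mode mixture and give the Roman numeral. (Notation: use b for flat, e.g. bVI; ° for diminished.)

Imaj7

C# is scale degree 1 in C# minor. Diatonically C# minor has C#m (i) on that degree; C#–E#–G#–B# is instead the major-seventh chord native to C# major, so it takes the label Imaj7.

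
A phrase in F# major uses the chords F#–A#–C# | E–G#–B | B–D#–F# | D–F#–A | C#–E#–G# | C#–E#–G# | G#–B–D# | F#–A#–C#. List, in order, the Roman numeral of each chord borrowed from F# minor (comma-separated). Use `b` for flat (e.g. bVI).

In F# major the diatonic chords are F#, G#m, A#m, B, C#, D#m, E#dim. Of the given chords, F#–A#–C# = F#, B–D#–F# = B, C#–E#–G# = C# and G#–B–D# = G#m are diatonic. E–G#–B is not: scale degree 7 in F# major carries E#dim (vii°). In F# minor the chord on that degree is E, so here it functions as bVII, borrowed from the parallel minor. D–F#–A doesn't fit — on degree 6 F# major would have D#m (vi). D is the degree-6 chord of F# minor, so it is the borrowed bVI.

bVII, bVI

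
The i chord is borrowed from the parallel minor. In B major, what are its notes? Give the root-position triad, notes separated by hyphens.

i is built on scale degree 1, which is B in both B major and its parallel. In B minor the chord on B is B–D–F#.

B-D-F#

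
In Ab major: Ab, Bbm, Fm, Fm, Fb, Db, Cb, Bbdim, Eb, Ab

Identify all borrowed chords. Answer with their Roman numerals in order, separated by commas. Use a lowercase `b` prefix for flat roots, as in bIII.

bVI, bIII, ii°

In Ab major the diatonic chords are Ab, Bbm, Cm, Db, Eb, Fm, Gdim. Ab, Bbm, Fm, Db and Eb all belong to that set. But Fb (Fb–Ab–Cb) is foreign: the diatonic vi on degree 6 is Fm, whereas Fb comes from Ab minor. It is labeled bVI. Cb (Cb–Eb–Gb) is not: scale degree 3 in Ab major carries Cm (iii). In Ab minor the chord on that degree is Cb, so here it functions as bIII, borrowed from the parallel minor. Bbdim (Bb–Db–Fb) is not: scale degree 2 in Ab major carries Bbm (ii). In Ab minor the chord on that degree is Bbdim, so here it functions as ii°, borrowed from the parallel minor.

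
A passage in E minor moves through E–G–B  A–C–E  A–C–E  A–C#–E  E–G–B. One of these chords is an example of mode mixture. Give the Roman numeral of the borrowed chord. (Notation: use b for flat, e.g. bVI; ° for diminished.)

The diatonic triads in E minor (with V from harmonic minor) are Em, F#dim, G, Am, B, C, D. E–G–B = Em and A–C–E = Am are both diatonic. A–C#–E is not: scale degree 4 in E minor carries Am (iv). In E major the chord on that degree is A, so here it functions as IV, borrowed from the parallel major.

IV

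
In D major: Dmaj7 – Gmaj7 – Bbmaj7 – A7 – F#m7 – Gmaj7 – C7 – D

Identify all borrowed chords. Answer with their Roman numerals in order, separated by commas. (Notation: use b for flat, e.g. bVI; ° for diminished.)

In D major the diatonic chords are D, Em, F#m, G, A, Bm, C#dim. Dmaj7, Gmaj7, A7, F#m7 and D are all diatonic. Bbmaj7 (Bb–D–F–A) is not: scale degree 6 in D major carries Bm (vi). In D minor the chord on that degree is Bbmaj7, so here it functions as bVImaj7, borrowed from the parallel minor. C7 (C–E–G–Bb) doesn't fit — on degree 7 D major would have C#dim (vii°). C7 is the degree-7 chord of D minor, so it is the borrowed bVII7.

bVImaj7, bVII7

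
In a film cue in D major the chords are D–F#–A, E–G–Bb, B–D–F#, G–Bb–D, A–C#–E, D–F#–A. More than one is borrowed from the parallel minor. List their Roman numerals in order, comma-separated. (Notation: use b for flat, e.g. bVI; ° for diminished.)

ii°, iv

In D major the diatonic chords are D, Em, F#m, G, A, Bm, C#dim. D–F#–A = D, B–D–F# = Bm and A–C#–E = A are all diatonic. E–G–Bb is not: scale degree 2 in D major carries Em (ii). In D minor the chord on that degree is Edim, so here it functions as ii°, borrowed from the parallel minor. But G–Bb–D is foreign: the diatonic IV on degree 4 is G, whereas Gm comes from D minor. It is labeled iv.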